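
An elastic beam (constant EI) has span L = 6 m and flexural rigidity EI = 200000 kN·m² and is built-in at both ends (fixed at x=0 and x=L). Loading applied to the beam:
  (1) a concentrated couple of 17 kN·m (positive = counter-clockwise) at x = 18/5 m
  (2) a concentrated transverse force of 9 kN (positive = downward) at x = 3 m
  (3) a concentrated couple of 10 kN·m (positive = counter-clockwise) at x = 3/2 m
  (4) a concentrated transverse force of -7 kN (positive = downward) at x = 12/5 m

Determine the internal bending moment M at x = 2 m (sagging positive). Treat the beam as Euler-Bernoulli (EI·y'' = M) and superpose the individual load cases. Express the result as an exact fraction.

Load 1 — applied couple M₀=17 kN·m at a=18/5 m (b=L-a=12/5):
  M_1 = R_Ax - M_A  [x≤a] with R_A=102/25, M_A=136/25 = (102/25)·2 - (136/25) = 68/25 kN·m
Load 2 — point force P=9 kN at a=3 m (b=L-a=3):
  M_2 = Pb²(3a+b)x/L³ - Pab²/L²  [x≤a] = 9·3²·(3·3+3)·2/6³ - 9·3·3²/6² = 9/4 kN·m
Load 3 — applied couple M₀=10 kN·m at a=3/2 m (b=L-a=9/2):
  M_3 = R_Ax - M_A - M₀  [x>a] with R_A=15/8, M_A=-15/8 = (15/8)·2 - (-15/8) - 10 = -35/8 kN·m
Load 4 — point force P=-7 kN at a=12/5 m (b=L-a=18/5):
  M_4 = Pb²(3a+b)x/L³ - Pab²/L²  [x≤a] = (-7)·(18/5)²·(3·(12/5)+(18/5))·2/6³ - (-7)·(12/5)·(18/5)²/6² = -378/125 kN·m
Superposition: M = Σ M_i = -2429/1000 kN·m ≈ -2.429000 kN·m

M(2) = -2429/1000 kN·m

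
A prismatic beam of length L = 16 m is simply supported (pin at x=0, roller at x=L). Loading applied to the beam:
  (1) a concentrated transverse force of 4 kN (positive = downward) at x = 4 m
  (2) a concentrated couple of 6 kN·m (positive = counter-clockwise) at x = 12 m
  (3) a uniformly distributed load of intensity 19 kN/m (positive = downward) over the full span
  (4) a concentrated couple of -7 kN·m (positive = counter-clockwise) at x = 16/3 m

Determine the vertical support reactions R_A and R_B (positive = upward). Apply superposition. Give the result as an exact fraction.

R_A = 2479/16 kN, R_B = 2449/16 kN

Load 1 — point force P=4 kN at a=4 m (b=L-a=12):
  R_A = Pb/L = 4·12/16 = 3 kN
  R_B = Pa/L = 4·4/16 = 1 kN
Load 2 — applied couple M₀=6 kN·m at a=12 m (b=L-a=4):
  R_A = M₀/L = 6/16 = 3/8 kN
  R_B = -M₀/L = -6/16 = -3/8 kN
Load 3 — uniform load w=19 kN/m over full span:
  R_A = wL/2 = 19·16/2 = 152 kN
  R_B = wL/2 = 19·16/2 = 152 kN
Load 4 — applied couple M₀=-7 kN·m at a=16/3 m (b=L-a=32/3):
  R_A = M₀/L = (-7)/16 = -7/16 kN
  R_B = -M₀/L = -(-7)/16 = 7/16 kN
Superposition: R_A = 2479/16 kN, R_B = 2449/16 kN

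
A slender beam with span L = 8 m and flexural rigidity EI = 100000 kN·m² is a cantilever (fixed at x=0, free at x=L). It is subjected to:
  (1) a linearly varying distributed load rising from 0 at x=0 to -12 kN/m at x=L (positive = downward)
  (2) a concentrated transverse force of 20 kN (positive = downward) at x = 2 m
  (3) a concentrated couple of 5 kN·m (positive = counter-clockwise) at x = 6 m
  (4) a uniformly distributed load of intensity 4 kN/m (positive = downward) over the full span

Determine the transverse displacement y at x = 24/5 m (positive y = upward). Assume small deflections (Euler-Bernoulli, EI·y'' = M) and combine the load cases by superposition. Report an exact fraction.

Load 1 — triangular load w₀=-12 kN/m (0→w₀ over full span):
  y_1 = (w₀Lx³/12-w₀L²x²/6-w₀x⁵/(120L))/EI = ((-12)·8·(24/5)³/12-(-12)·8²·(24/5)²/6-(-12)·(24/5)⁵/(120·8))/100000 = 1023552/48828125 m
Load 2 — point force P=20 kN at a=2 m (b=L-a=6):
  y_2 = -Pa²(3x-a)/(6EI)  [x>a] = -20·2²·(3·(24/5)-2)/(6·100000) = -31/18750 m
Load 3 — applied couple M₀=5 kN·m at a=6 m (b=L-a=2):
  y_3 = M₀x²/(2EI)  [x≤a] = 5·(24/5)²/(2·100000) = 9/15625 m
Load 4 — uniform load w=4 kN/m over full span:
  y_4 = -wx²(x²-4Lx+6L²)/(24EI) = -4·(24/5)²·((24/5)²-4·8·(24/5)+6·8²)/(24·100000) = -19008/1953125 m
Superposition: y = Σ y_i = 2974487/292968750 m ≈ 0.010153 m

y(24/5) = 2974487/292968750 m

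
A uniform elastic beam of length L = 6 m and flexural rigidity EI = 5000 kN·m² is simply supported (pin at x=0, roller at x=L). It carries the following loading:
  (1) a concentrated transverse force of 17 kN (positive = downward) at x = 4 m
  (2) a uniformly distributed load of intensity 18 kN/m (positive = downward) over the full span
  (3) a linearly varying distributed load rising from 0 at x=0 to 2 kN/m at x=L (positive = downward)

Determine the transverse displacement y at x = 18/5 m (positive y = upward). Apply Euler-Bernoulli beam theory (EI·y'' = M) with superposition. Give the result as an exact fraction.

Load 1 — point force P=17 kN at a=4 m (b=L-a=2):
  y_1 = -Pbx(L²-b²-x²)/(6LEI)  [x≤a] = -17·2·(18/5)·(6²-2²-(18/5)²)/(6·6·5000) = -2023/156250 m
Load 2 — uniform load w=18 kN/m over full span:
  y_2 = -wx(L³-2Lx²+x³)/(24EI) = -18·(18/5)·(6³-2·6·(18/5)²+(18/5)³)/(24·5000) = -22599/390625 m
Load 3 — triangular load w₀=2 kN/m (0→w₀ over full span):
  y_3 = -w₀x(7L⁴-10L²x²+3x⁴)/(360LEI) = -2·(18/5)·(7·6⁴-10·6²·(18/5)²+3·(18/5)⁴)/(360·6·5000) = -31968/9765625 m
Superposition: y = Σ y_i = -1446761/19531250 m ≈ -0.074074 m

y(18/5) = -1446761/19531250 m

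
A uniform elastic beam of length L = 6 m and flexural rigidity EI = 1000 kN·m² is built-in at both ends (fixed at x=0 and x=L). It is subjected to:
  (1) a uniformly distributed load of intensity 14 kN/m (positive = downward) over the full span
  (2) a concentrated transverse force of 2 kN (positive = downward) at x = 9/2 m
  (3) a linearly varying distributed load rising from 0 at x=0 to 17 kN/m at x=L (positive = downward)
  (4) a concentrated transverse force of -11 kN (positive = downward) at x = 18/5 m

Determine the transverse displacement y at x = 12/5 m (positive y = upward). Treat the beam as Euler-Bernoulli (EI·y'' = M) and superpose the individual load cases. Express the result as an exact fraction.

y(12/5) = -1890621/31250000 m

Load 1 — uniform load w=14 kN/m over full span:
  y_1 = -wx²(L-x)²/(24EI) = -14·(12/5)²·(6-(12/5))²/(24·1000) = -3402/78125 m
Load 2 — point force P=2 kN at a=9/2 m (b=L-a=3/2):
  y_2 = -Pb²x²(3aL-(3a+b)x)/(6L³EI)  [x≤a] = -2·(3/2)²·(12/5)²·(3·(9/2)·6-(3·(9/2)+(3/2))·(12/5))/(6·6³·1000) = -9/10000 m
Load 3 — triangular load w₀=17 kN/m (0→w₀ over full span):
  y_3 = -w₀x²(L-x)²(x+2L)/(120LEI) = -17·(12/5)²·(6-(12/5))²·((12/5)+2·6)/(120·6·1000) = -49572/1953125 m
Load 4 — point force P=-11 kN at a=18/5 m (b=L-a=12/5):
  y_4 = -Pb²x²(3aL-(3a+b)x)/(6L³EI)  [x≤a] = -(-11)·(12/5)²·(12/5)²·(3·(18/5)·6-(3·(18/5)+(12/5))·(12/5))/(6·6³·1000) = 18216/1953125 m
Superposition: y = Σ y_i = -1890621/31250000 m ≈ -0.060500 m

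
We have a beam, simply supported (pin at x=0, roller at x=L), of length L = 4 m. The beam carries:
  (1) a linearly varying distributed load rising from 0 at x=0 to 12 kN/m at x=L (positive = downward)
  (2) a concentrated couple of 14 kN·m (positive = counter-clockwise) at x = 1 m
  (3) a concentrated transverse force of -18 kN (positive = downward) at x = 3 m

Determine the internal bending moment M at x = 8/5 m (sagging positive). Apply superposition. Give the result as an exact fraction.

M(8/5) = -606/125 kN·m

Load 1 — triangular load w₀=12 kN/m (0→w₀ over full span):
  M_1 = w₀Lx/6 - w₀x³/(6L) = 12·4·(8/5)/6 - 12·(8/5)³/(6·4) = 1344/125 kN·m
Load 2 — applied couple M₀=14 kN·m at a=1 m (b=L-a=3):
  M_2 = M₀x/L - M₀  [x>a] = 14·(8/5)/4 - 14 = -42/5 kN·m
Load 3 — point force P=-18 kN at a=3 m (b=L-a=1):
  M_3 = Pbx/L  [x≤a] = (-18)·1·(8/5)/4 = -36/5 kN·m
Superposition: M = Σ M_i = -606/125 kN·m ≈ -4.848000 kN·m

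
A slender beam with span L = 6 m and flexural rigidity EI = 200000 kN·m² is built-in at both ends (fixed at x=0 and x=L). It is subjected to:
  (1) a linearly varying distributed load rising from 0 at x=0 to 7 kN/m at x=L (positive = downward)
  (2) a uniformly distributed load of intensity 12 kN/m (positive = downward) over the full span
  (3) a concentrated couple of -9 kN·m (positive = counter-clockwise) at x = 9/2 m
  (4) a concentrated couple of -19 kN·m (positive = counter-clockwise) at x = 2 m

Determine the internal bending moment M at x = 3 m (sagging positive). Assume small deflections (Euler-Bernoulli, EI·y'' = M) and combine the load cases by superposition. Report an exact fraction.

M(3) = 82/3 kN·m

Load 1 — triangular load w₀=7 kN/m (0→w₀ over full span):
  M_1 = 3w₀Lx/20 - w₀L²/30 - w₀x³/(6L) = 3·7·6·3/20 - 7·6²/30 - 7·3³/(6·6) = 21/4 kN·m
Load 2 — uniform load w=12 kN/m over full span:
  M_2 = wLx/2 - wL²/12 - wx²/2 = 12·6·3/2 - 12·6²/12 - 12·3²/2 = 18 kN·m
Load 3 — applied couple M₀=-9 kN·m at a=9/2 m (b=L-a=3/2):
  M_3 = R_Ax - M_A  [x≤a] with R_A=-27/16, M_A=-45/16 = (-27/16)·3 - (-45/16) = -9/4 kN·m
Load 4 — applied couple M₀=-19 kN·m at a=2 m (b=L-a=4):
  M_4 = R_Ax - M_A - M₀  [x>a] with R_A=-38/9, M_A=0 = (-38/9)·3 - 0 - (-19) = 19/3 kN·m
Superposition: M = Σ M_i = 82/3 kN·m ≈ 27.333333 kN·m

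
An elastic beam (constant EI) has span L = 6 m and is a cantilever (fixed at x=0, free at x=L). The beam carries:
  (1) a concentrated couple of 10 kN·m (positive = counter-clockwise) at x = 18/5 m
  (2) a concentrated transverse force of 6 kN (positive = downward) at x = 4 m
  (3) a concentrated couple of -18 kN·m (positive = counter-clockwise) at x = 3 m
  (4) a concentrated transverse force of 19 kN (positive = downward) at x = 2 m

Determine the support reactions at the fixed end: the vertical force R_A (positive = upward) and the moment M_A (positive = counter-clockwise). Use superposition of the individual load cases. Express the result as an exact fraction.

R_A = 25 kN, M_A = 70 kN·m

Load 1 — applied couple M₀=10 kN·m at a=18/5 m (b=L-a=12/5):
  R_A = 0 kN
  M_A = -M₀ = -10 kN·m
Load 2 — point force P=6 kN at a=4 m (b=L-a=2):
  R_A = P = 6 kN
  M_A = Pa = 6·4 = 24 kN·m
Load 3 — applied couple M₀=-18 kN·m at a=3 m (b=L-a=3):
  R_A = 0 kN
  M_A = -M₀ = -(-18) = 18 kN·m
Load 4 — point force P=19 kN at a=2 m (b=L-a=4):
  R_A = P = 19 kN
  M_A = Pa = 19·2 = 38 kN·m
Superposition: R_A = 25 kN, M_A = 70 kN·m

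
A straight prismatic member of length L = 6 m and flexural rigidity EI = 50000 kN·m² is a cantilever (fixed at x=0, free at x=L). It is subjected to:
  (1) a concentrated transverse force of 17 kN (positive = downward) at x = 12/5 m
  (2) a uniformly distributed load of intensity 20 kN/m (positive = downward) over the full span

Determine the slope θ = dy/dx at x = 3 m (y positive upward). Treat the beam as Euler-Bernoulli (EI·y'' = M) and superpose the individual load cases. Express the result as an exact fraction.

Load 1 — point force P=17 kN at a=12/5 m (b=L-a=18/5):
  θ_1 = -Pa²/(2EI)  [x>a] = -17·(12/5)²/(2·50000) = -153/156250 rad
Load 2 — uniform load w=20 kN/m over full span:
  θ_2 = -wx(x²-3Lx+3L²)/(6EI) = -20·3·(3²-3·6·3+3·6²)/(6·50000) = -63/5000 rad
Superposition: θ = Σ θ_i = -8487/625000 rad ≈ -0.013579 rad

θ(3) = -8487/625000 rad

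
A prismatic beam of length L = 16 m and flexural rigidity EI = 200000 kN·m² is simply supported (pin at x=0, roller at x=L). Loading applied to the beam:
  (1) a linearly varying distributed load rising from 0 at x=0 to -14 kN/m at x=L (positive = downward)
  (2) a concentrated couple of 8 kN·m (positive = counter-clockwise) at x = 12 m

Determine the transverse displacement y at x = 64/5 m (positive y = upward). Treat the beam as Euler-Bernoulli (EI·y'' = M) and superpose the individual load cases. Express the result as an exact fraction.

Load 1 — triangular load w₀=-14 kN/m (0→w₀ over full span):
  y_1 = -w₀x(7L⁴-10L²x²+3x⁴)/(360LEI) = -(-14)·(64/5)·(7·16⁴-10·16²·(64/5)²+3·(64/5)⁴)/(360·16·200000) = 910336/48828125 m
Load 2 — applied couple M₀=8 kN·m at a=12 m (b=L-a=4):
  y_2 = (M₀x³/(6L)-M₀(x-a)²/2+C₁x)/EI  [x>a] with C₁=M₀(3b²-L²)/(6L)=-52/3 = (8·(64/5)³/(6·16)-8·((64/5)-12)²/2+(-52/3)·(64/5))/200000 = -97/390625 m
Superposition: y = Σ y_i = 898211/48828125 m ≈ 0.018395 m

y(64/5) = 898211/48828125 m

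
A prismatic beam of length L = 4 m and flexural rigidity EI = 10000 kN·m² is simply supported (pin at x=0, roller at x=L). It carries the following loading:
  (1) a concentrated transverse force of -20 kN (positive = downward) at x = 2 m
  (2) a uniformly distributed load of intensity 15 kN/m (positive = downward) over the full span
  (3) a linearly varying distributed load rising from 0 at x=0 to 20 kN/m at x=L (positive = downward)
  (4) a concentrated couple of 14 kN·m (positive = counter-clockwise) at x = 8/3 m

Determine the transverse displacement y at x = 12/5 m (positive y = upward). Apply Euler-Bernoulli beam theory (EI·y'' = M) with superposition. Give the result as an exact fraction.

Load 1 — point force P=-20 kN at a=2 m (b=L-a=2):
  y_1 = -Pa(L-x)(2Lx-a²-x²)/(6LEI)  [x>a] = -(-20)·2·(4-(12/5))·(2·4·(12/5)-2²-(12/5)²)/(6·4·10000) = 118/46875 m
Load 2 — uniform load w=15 kN/m over full span:
  y_2 = -wx(L³-2Lx²+x³)/(24EI) = -15·(12/5)·(4³-2·4·(12/5)²+(12/5)³)/(24·10000) = -372/78125 m
Load 3 — triangular load w₀=20 kN/m (0→w₀ over full span):
  y_3 = -w₀x(7L⁴-10L²x²+3x⁴)/(360LEI) = -20·(12/5)·(7·4⁴-10·4²·(12/5)²+3·(12/5)⁴)/(360·4·10000) = -18944/5859375 m
Load 4 — applied couple M₀=14 kN·m at a=8/3 m (b=L-a=4/3):
  y_4 = (M₀x³/(6L)+C₁x)/EI  [x≤a] with C₁=M₀(3b²-L²)/(6L)=-56/9 = (14·(12/5)³/(6·4)+(-56/9)·(12/5))/10000 = -161/234375 m
Superposition: y = Σ y_i = -36119/5859375 m ≈ -0.006164 m

y(12/5) = -36119/5859375 m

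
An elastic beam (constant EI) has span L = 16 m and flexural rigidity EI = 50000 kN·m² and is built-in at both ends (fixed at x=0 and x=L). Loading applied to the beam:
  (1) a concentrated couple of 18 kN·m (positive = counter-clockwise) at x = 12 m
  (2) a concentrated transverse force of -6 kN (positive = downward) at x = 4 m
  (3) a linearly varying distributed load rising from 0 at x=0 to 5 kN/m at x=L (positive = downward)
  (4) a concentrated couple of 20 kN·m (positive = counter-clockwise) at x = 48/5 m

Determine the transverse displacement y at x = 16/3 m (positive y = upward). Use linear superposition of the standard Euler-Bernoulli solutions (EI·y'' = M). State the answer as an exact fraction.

Load 1 — applied couple M₀=18 kN·m at a=12 m (b=L-a=4):
  y_1 = (R_Ax³/6 - M_Ax²/2)/EI  [x≤a] with R_A=81/64, M_A=45/8 = ((81/64)·(16/3)³/6 - (45/8)·(16/3)²/2)/50000 = -3/3125 m
Load 2 — point force P=-6 kN at a=4 m (b=L-a=12):
  y_2 = -Pa²(L-x)²(3bL-(3b+a)(L-x))/(6L³EI)  [x>a] = -(-6)·4²·(16-(16/3))²·(3·12·16-(3·12+4)·(16-(16/3)))/(6·16³·50000) = 112/84375 m
Load 3 — triangular load w₀=5 kN/m (0→w₀ over full span):
  y_3 = -w₀x²(L-x)²(x+2L)/(120LEI) = -5·(16/3)²·(16-(16/3))²·((16/3)+2·16)/(120·16·50000) = -14336/2278125 m
Load 4 — applied couple M₀=20 kN·m at a=48/5 m (b=L-a=32/5):
  y_4 = (R_Ax³/6 - M_Ax²/2)/EI  [x≤a] with R_A=9/5, M_A=32/5 = ((9/5)·(16/3)³/6 - (32/5)·(16/3)²/2)/50000 = -128/140625 m
Superposition: y = Σ y_i = -77863/11390625 m ≈ -0.006836 m

y(16/3) = -77863/11390625 m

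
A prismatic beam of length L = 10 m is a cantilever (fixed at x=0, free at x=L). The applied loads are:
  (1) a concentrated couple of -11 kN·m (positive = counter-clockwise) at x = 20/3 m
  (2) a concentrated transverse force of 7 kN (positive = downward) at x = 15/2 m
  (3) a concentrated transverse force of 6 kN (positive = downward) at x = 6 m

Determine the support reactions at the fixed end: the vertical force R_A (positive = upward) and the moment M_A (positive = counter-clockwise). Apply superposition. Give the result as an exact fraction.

Load 1 — applied couple M₀=-11 kN·m at a=20/3 m (b=L-a=10/3):
  R_A = 0 kN
  M_A = -M₀ = -(-11) = 11 kN·m
Load 2 — point force P=7 kN at a=15/2 m (b=L-a=5/2):
  R_A = P = 7 kN
  M_A = Pa = 7·(15/2) = 105/2 kN·m
Load 3 — point force P=6 kN at a=6 m (b=L-a=4):
  R_A = P = 6 kN
  M_A = Pa = 6·6 = 36 kN·m
Superposition: R_A = 13 kN, M_A = 199/2 kN·m

R_A = 13 kN, M_A = 199/2 kN·m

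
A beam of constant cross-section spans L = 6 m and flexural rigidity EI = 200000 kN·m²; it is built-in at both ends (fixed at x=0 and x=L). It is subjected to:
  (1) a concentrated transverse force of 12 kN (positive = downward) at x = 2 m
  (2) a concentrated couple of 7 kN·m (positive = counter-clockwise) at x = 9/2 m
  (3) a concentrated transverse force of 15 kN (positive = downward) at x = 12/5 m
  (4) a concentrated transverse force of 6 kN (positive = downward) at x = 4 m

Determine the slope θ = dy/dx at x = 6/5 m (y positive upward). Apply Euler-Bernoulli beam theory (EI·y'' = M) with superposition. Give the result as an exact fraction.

θ(6/5) = -731/7812500 rad

Load 1 — point force P=12 kN at a=2 m (b=L-a=4):
  θ_1 = -Pb²x(2aL-(3a+b)x)/(2L³EI)  [x≤a] = -12·4²·(6/5)·(2·2·6-(3·2+4)·(6/5))/(2·6³·200000) = -1/31250 rad
Load 2 — applied couple M₀=7 kN·m at a=9/2 m (b=L-a=3/2):
  θ_2 = (R_Ax²/2 - M_Ax)/EI  [x≤a] with R_A=21/16, M_A=35/16 = ((21/16)·(6/5)²/2 - (35/16)·(6/5))/200000 = -21/2500000 rad
Load 3 — point force P=15 kN at a=12/5 m (b=L-a=18/5):
  θ_3 = -Pb²x(2aL-(3a+b)x)/(2L³EI)  [x≤a] = -15·(18/5)²·(6/5)·(2·(12/5)·6-(3·(12/5)+(18/5))·(6/5))/(2·6³·200000) = -2673/62500000 rad
Load 4 — point force P=6 kN at a=4 m (b=L-a=2):
  θ_4 = -Pb²x(2aL-(3a+b)x)/(2L³EI)  [x≤a] = -6·2²·(6/5)·(2·4·6-(3·4+2)·(6/5))/(2·6³·200000) = -13/1250000 rad
Superposition: θ = Σ θ_i = -731/7812500 rad ≈ -0.000094 rad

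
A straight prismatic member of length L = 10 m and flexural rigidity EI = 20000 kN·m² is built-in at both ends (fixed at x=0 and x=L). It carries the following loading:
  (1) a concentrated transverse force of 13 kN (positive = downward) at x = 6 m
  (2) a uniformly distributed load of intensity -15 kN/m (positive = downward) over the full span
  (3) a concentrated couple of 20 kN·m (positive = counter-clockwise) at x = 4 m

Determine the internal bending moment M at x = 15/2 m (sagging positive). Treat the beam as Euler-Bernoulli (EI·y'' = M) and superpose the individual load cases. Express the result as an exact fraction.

M(15/2) = -2817/200 kN·m

Load 1 — point force P=13 kN at a=6 m (b=L-a=4):
  M_1 = Pa²(a+3b)(L-x)/L³ - Pa²b/L²  [x>a] = 13·6²·(6+3·4)·(10-(15/2))/10³ - 13·6²·4/10² = 117/50 kN·m
Load 2 — uniform load w=-15 kN/m over full span:
  M_2 = wLx/2 - wL²/12 - wx²/2 = (-15)·10·(15/2)/2 - (-15)·10²/12 - (-15)·(15/2)²/2 = -125/8 kN·m
Load 3 — applied couple M₀=20 kN·m at a=4 m (b=L-a=6):
  M_3 = R_Ax - M_A - M₀  [x>a] with R_A=72/25, M_A=12/5 = (72/25)·(15/2) - (12/5) - 20 = -4/5 kN·m
Superposition: M = Σ M_i = -2817/200 kN·m ≈ -14.085000 kN·m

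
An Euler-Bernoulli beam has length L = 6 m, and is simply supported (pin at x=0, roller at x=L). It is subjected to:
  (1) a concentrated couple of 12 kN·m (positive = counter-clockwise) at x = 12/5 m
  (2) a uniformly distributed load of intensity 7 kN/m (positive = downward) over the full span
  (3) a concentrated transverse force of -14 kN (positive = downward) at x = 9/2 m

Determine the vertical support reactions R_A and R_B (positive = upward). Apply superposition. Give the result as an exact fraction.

Load 1 — applied couple M₀=12 kN·m at a=12/5 m (b=L-a=18/5):
  R_A = M₀/L = 12/6 = 2 kN
  R_B = -M₀/L = -12/6 = -2 kN
Load 2 — uniform load w=7 kN/m over full span:
  R_A = wL/2 = 7·6/2 = 21 kN
  R_B = wL/2 = 7·6/2 = 21 kN
Load 3 — point force P=-14 kN at a=9/2 m (b=L-a=3/2):
  R_A = Pb/L = (-14)·(3/2)/6 = -7/2 kN
  R_B = Pa/L = (-14)·(9/2)/6 = -21/2 kN
Superposition: R_A = 39/2 kN, R_B = 17/2 kN

R_A = 39/2 kN, R_B = 17/2 kN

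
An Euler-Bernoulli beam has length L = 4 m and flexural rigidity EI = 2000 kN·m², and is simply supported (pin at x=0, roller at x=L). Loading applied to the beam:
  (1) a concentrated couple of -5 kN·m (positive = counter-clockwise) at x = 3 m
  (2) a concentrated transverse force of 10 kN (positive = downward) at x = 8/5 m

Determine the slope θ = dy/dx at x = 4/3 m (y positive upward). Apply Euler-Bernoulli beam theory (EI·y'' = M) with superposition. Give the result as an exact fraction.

θ(4/3) = -5957/3600000 rad

Load 1 — applied couple M₀=-5 kN·m at a=3 m (b=L-a=1):
  θ_1 = (M₀x²/(2L)+C₁)/EI  [x≤a] with C₁=M₀(3b²-L²)/(6L)=65/24 = ((-5)·(4/3)²/(2·4)+(65/24))/2000 = 23/28800 rad
Load 2 — point force P=10 kN at a=8/5 m (b=L-a=12/5):
  θ_2 = -Pb(L²-b²-3x²)/(6LEI)  [x≤a] = -10·(12/5)·(4²-(12/5)²-3·(4/3)²)/(6·4·2000) = -23/9375 rad
Superposition: θ = Σ θ_i = -5957/3600000 rad ≈ -0.001655 rad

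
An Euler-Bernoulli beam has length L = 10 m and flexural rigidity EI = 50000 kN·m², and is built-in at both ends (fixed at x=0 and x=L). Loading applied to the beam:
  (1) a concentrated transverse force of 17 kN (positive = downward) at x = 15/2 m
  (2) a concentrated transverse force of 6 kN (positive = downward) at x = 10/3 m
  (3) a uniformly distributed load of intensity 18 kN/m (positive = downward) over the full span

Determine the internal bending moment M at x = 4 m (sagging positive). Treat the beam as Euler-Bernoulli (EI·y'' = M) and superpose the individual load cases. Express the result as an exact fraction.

Load 1 — point force P=17 kN at a=15/2 m (b=L-a=5/2):
  M_1 = Pb²(3a+b)x/L³ - Pab²/L²  [x≤a] = 17·(5/2)²·(3·(15/2)+(5/2))·4/10³ - 17·(15/2)·(5/2)²/10² = 85/32 kN·m
Load 2 — point force P=6 kN at a=10/3 m (b=L-a=20/3):
  M_2 = Pa²(a+3b)(L-x)/L³ - Pa²b/L²  [x>a] = 6·(10/3)²·((10/3)+3·(20/3))·(10-4)/10³ - 6·(10/3)²·(20/3)/10² = 44/9 kN·m
Load 3 — uniform load w=18 kN/m over full span:
  M_3 = wLx/2 - wL²/12 - wx²/2 = 18·10·4/2 - 18·10²/12 - 18·4²/2 = 66 kN·m
Superposition: M = Σ M_i = 21181/288 kN·m ≈ 73.545139 kN·m

M(4) = 21181/288 kN·m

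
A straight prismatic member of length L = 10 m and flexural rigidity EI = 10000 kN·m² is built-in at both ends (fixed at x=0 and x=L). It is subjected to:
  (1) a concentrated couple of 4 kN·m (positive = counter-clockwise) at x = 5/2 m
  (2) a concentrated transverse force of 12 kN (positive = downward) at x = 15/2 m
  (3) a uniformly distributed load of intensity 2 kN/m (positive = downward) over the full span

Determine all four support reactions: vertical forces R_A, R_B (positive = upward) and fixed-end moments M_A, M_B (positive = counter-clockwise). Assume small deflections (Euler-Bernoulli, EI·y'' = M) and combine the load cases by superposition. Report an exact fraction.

R_A = 493/40 kN, M_A = 517/24 kN·m, R_B = 787/40 kN, M_B = -775/24 kN·m

Load 1 — applied couple M₀=4 kN·m at a=5/2 m (b=L-a=15/2):
  R_A = 6M₀ab/L³ = 6·4·(5/2)·(15/2)/10³ = 9/20 kN
  M_A = M₀b(2a-b)/L² = 4·(15/2)·(2·(5/2)-(15/2))/10² = -3/4 kN·m
  R_B = -6M₀ab/L³ = -6·4·(5/2)·(15/2)/10³ = -9/20 kN
  M_B = M₀a(2b-a)/L² = 4·(5/2)·(2·(15/2)-(5/2))/10² = 5/4 kN·m
Load 2 — point force P=12 kN at a=15/2 m (b=L-a=5/2):
  R_A = Pb²(3a+b)/L³ = 12·(5/2)²·(3·(15/2)+(5/2))/10³ = 15/8 kN
  M_A = Pab²/L² = 12·(15/2)·(5/2)²/10² = 45/8 kN·m
  R_B = Pa²(a+3b)/L³ = 12·(15/2)²·((15/2)+3·(5/2))/10³ = 81/8 kN
  M_B = -Pa²b/L² = -12·(15/2)²·(5/2)/10² = -135/8 kN·m
Load 3 — uniform load w=2 kN/m over full span:
  R_A = wL/2 = 2·10/2 = 10 kN
  M_A = wL²/12 = 2·10²/12 = 50/3 kN·m
  R_B = wL/2 = 2·10/2 = 10 kN
  M_B = -wL²/12 = -2·10²/12 = -50/3 kN·m
Superposition: R_A = 493/40 kN, M_A = 517/24 kN·m, R_B = 787/40 kN, M_B = -775/24 kN·m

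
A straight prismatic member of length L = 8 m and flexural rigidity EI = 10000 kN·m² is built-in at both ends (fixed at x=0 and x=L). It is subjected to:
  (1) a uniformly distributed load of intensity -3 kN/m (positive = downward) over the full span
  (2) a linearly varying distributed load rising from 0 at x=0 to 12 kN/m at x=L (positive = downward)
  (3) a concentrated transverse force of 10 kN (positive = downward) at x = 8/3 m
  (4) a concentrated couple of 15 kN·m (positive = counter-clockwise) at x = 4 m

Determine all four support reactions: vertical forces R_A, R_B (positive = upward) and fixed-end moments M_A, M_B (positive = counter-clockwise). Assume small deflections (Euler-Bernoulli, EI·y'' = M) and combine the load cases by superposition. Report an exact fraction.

R_A = 27259/2160 kN, M_A = 13609/540 kN·m, R_B = 46181/2160 kN, M_B = -13271/540 kN·m

Load 1 — uniform load w=-3 kN/m over full span:
  R_A = wL/2 = (-3)·8/2 = -12 kN
  M_A = wL²/12 = (-3)·8²/12 = -16 kN·m
  R_B = wL/2 = (-3)·8/2 = -12 kN
  M_B = -wL²/12 = -(-3)·8²/12 = 16 kN·m
Load 2 — triangular load w₀=12 kN/m (0→w₀ over full span):
  R_A = 3w₀L/20 = 3·12·8/20 = 72/5 kN
  M_A = w₀L²/30 = 12·8²/30 = 128/5 kN·m
  R_B = 7w₀L/20 = 7·12·8/20 = 168/5 kN
  M_B = -w₀L²/20 = -12·8²/20 = -192/5 kN·m
Load 3 — point force P=10 kN at a=8/3 m (b=L-a=16/3):
  R_A = Pb²(3a+b)/L³ = 10·(16/3)²·(3·(8/3)+(16/3))/8³ = 200/27 kN
  M_A = Pab²/L² = 10·(8/3)·(16/3)²/8² = 320/27 kN·m
  R_B = Pa²(a+3b)/L³ = 10·(8/3)²·((8/3)+3·(16/3))/8³ = 70/27 kN
  M_B = -Pa²b/L² = -10·(8/3)²·(16/3)/8² = -160/27 kN·m
Load 4 — applied couple M₀=15 kN·m at a=4 m (b=L-a=4):
  R_A = 6M₀ab/L³ = 6·15·4·4/8³ = 45/16 kN
  M_A = M₀b(2a-b)/L² = 15·4·(2·4-4)/8² = 15/4 kN·m
  R_B = -6M₀ab/L³ = -6·15·4·4/8³ = -45/16 kN
  M_B = M₀a(2b-a)/L² = 15·4·(2·4-4)/8² = 15/4 kN·m
Superposition: R_A = 27259/2160 kN, M_A = 13609/540 kN·m, R_B = 46181/2160 kN, M_B = -13271/540 kN·m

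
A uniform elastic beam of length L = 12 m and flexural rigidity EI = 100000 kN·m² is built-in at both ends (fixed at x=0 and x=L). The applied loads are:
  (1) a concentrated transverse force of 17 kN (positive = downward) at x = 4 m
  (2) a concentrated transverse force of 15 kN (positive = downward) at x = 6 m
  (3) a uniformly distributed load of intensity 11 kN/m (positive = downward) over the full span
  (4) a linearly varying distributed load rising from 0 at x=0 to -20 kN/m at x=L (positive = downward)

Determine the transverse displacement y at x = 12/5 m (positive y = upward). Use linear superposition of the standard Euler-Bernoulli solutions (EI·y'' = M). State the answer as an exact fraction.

y(12/5) = -361423/234375000 m

Load 1 — point force P=17 kN at a=4 m (b=L-a=8):
  y_1 = -Pb²x²(3aL-(3a+b)x)/(6L³EI)  [x≤a] = -17·8²·(12/5)²·(3·4·12-(3·4+8)·(12/5))/(6·12³·100000) = -136/234375 m
Load 2 — point force P=15 kN at a=6 m (b=L-a=6):
  y_2 = -Pb²x²(3aL-(3a+b)x)/(6L³EI)  [x≤a] = -15·6²·(12/5)²·(3·6·12-(3·6+6)·(12/5))/(6·12³·100000) = -297/625000 m
Load 3 — uniform load w=11 kN/m over full span:
  y_3 = -wx²(L-x)²/(24EI) = -11·(12/5)²·(12-(12/5))²/(24·100000) = -4752/1953125 m
Load 4 — triangular load w₀=-20 kN/m (0→w₀ over full span):
  y_4 = -w₀x²(L-x)²(x+2L)/(120LEI) = -(-20)·(12/5)²·(12-(12/5))²·((12/5)+2·12)/(120·12·100000) = 19008/9765625 m
Superposition: y = Σ y_i = -361423/234375000 m ≈ -0.001542 m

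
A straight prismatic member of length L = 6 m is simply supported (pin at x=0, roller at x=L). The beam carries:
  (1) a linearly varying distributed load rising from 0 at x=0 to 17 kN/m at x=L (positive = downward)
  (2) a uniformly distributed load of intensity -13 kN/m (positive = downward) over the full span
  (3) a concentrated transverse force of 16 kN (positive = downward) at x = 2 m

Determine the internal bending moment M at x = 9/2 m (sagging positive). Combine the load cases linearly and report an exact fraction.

M(9/2) = -77/32 kN·m

Load 1 — triangular load w₀=17 kN/m (0→w₀ over full span):
  M_1 = w₀Lx/6 - w₀x³/(6L) = 17·6·(9/2)/6 - 17·(9/2)³/(6·6) = 1071/32 kN·m
Load 2 — uniform load w=-13 kN/m over full span:
  M_2 = wx(L-x)/2 = (-13)·(9/2)·(6-(9/2))/2 = -351/8 kN·m
Load 3 — point force P=16 kN at a=2 m (b=L-a=4):
  M_3 = Pa(L-x)/L  [x>a] = 16·2·(6-(9/2))/6 = 8 kN·m
Superposition: M = Σ M_i = -77/32 kN·m ≈ -2.406250 kN·m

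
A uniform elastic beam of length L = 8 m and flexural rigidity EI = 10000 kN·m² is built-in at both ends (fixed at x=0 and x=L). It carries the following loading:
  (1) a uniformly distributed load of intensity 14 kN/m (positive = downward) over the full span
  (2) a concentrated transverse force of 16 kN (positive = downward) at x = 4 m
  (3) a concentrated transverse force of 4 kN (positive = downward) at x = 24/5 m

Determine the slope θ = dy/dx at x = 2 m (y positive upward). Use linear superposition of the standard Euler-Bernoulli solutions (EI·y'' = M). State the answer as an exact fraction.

θ(2) = -1177/156250 rad

Load 1 — uniform load w=14 kN/m over full span:
  θ_1 = -wx(L-x)(L-2x)/(12EI) = -14·2·(8-2)·(8-2·2)/(12·10000) = -7/1250 rad
Load 2 — point force P=16 kN at a=4 m (b=L-a=4):
  θ_2 = -Pb²x(2aL-(3a+b)x)/(2L³EI)  [x≤a] = -16·4²·2·(2·4·8-(3·4+4)·2)/(2·8³·10000) = -1/625 rad
Load 3 — point force P=4 kN at a=24/5 m (b=L-a=16/5):
  θ_3 = -Pb²x(2aL-(3a+b)x)/(2L³EI)  [x≤a] = -4·(16/5)²·2·(2·(24/5)·8-(3·(24/5)+(16/5))·2)/(2·8³·10000) = -26/78125 rad
Superposition: θ = Σ θ_i = -1177/156250 rad ≈ -0.007533 rad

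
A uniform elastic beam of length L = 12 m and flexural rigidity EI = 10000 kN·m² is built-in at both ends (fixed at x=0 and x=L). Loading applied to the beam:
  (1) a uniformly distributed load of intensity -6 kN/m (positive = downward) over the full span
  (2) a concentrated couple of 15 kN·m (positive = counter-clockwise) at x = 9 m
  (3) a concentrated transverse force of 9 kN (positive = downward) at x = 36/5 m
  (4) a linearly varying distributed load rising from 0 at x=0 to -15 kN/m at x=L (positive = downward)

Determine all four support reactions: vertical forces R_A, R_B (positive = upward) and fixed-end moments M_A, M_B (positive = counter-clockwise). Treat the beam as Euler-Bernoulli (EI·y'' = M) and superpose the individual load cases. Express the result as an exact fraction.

R_A = -233703/4000 kN, M_A = -257889/2000 kN·m, R_B = -378297/4000 kN, M_B = 323271/2000 kN·m

Load 1 — uniform load w=-6 kN/m over full span:
  R_A = wL/2 = (-6)·12/2 = -36 kN
  M_A = wL²/12 = (-6)·12²/12 = -72 kN·m
  R_B = wL/2 = (-6)·12/2 = -36 kN
  M_B = -wL²/12 = -(-6)·12²/12 = 72 kN·m
Load 2 — applied couple M₀=15 kN·m at a=9 m (b=L-a=3):
  R_A = 6M₀ab/L³ = 6·15·9·3/12³ = 45/32 kN
  M_A = M₀b(2a-b)/L² = 15·3·(2·9-3)/12² = 75/16 kN·m
  R_B = -6M₀ab/L³ = -6·15·9·3/12³ = -45/32 kN
  M_B = M₀a(2b-a)/L² = 15·9·(2·3-9)/12² = -45/16 kN·m
Load 3 — point force P=9 kN at a=36/5 m (b=L-a=24/5):
  R_A = Pb²(3a+b)/L³ = 9·(24/5)²·(3·(36/5)+(24/5))/12³ = 396/125 kN
  M_A = Pab²/L² = 9·(36/5)·(24/5)²/12² = 1296/125 kN·m
  R_B = Pa²(a+3b)/L³ = 9·(36/5)²·((36/5)+3·(24/5))/12³ = 729/125 kN
  M_B = -Pa²b/L² = -9·(36/5)²·(24/5)/12² = -1944/125 kN·m
Load 4 — triangular load w₀=-15 kN/m (0→w₀ over full span):
  R_A = 3w₀L/20 = 3·(-15)·12/20 = -27 kN
  M_A = w₀L²/30 = (-15)·12²/30 = -72 kN·m
  R_B = 7w₀L/20 = 7·(-15)·12/20 = -63 kN
  M_B = -w₀L²/20 = -(-15)·12²/20 = 108 kN·m
Superposition: R_A = -233703/4000 kN, M_A = -257889/2000 kN·m, R_B = -378297/4000 kN, M_B = 323271/2000 kN·m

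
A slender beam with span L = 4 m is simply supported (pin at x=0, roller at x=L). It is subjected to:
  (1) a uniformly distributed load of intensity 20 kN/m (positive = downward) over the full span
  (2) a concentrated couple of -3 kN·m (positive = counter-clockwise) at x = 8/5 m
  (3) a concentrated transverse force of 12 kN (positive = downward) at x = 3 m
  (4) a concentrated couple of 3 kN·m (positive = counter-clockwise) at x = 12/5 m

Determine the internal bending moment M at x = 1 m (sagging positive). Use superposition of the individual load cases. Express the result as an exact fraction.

M(1) = 33 kN·m

Load 1 — uniform load w=20 kN/m over full span:
  M_1 = wx(L-x)/2 = 20·1·(4-1)/2 = 30 kN·m
Load 2 — applied couple M₀=-3 kN·m at a=8/5 m (b=L-a=12/5):
  M_2 = M₀x/L  [x≤a] = (-3)·1/4 = -3/4 kN·m
Load 3 — point force P=12 kN at a=3 m (b=L-a=1):
  M_3 = Pbx/L  [x≤a] = 12·1·1/4 = 3 kN·m
Load 4 — applied couple M₀=3 kN·m at a=12/5 m (b=L-a=8/5):
  M_4 = M₀x/L  [x≤a] = 3·1/4 = 3/4 kN·m
Superposition: M = Σ M_i = 33 kN·m ≈ 33.000000 kN·m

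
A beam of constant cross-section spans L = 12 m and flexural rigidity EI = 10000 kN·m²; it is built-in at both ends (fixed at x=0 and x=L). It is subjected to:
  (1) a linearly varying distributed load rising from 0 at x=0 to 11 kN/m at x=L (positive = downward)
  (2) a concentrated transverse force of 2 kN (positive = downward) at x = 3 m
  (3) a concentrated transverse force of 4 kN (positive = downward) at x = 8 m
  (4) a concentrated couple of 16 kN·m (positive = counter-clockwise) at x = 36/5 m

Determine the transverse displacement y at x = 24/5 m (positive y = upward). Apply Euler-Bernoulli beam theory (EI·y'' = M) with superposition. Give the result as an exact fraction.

Load 1 — triangular load w₀=11 kN/m (0→w₀ over full span):
  y_1 = -w₀x²(L-x)²(x+2L)/(120LEI) = -11·(24/5)²·(12-(24/5))²·((24/5)+2·12)/(120·12·10000) = -256608/9765625 m
Load 2 — point force P=2 kN at a=3 m (b=L-a=9):
  y_2 = -Pa²(L-x)²(3bL-(3b+a)(L-x))/(6L³EI)  [x>a] = -2·3²·(12-(24/5))²·(3·9·12-(3·9+3)·(12-(24/5)))/(6·12³·10000) = -243/250000 m
Load 3 — point force P=4 kN at a=8 m (b=L-a=4):
  y_3 = -Pb²x²(3aL-(3a+b)x)/(6L³EI)  [x≤a] = -4·4²·(24/5)²·(3·8·12-(3·8+4)·(24/5))/(6·12³·10000) = -512/234375 m
Load 4 — applied couple M₀=16 kN·m at a=36/5 m (b=L-a=24/5):
  y_4 = (R_Ax³/6 - M_Ax²/2)/EI  [x≤a] with R_A=48/25, M_A=128/25 = ((48/25)·(24/5)³/6 - (128/25)·(24/5)²/2)/10000 = -4608/1953125 m
Superposition: y = Σ y_i = -14902729/468750000 m ≈ -0.031792 m

y(24/5) = -14902729/468750000 m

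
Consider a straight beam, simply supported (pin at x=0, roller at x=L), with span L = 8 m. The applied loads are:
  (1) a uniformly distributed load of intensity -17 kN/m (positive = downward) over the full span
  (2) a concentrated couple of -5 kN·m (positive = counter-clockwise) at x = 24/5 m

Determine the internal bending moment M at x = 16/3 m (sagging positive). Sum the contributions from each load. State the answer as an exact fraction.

Load 1 — uniform load w=-17 kN/m over full span:
  M_1 = wx(L-x)/2 = (-17)·(16/3)·(8-(16/3))/2 = -1088/9 kN·m
Load 2 — applied couple M₀=-5 kN·m at a=24/5 m (b=L-a=16/5):
  M_2 = M₀x/L - M₀  [x>a] = (-5)·(16/3)/8 - (-5) = 5/3 kN·m
Superposition: M = Σ M_i = -1073/9 kN·m ≈ -119.222222 kN·m

M(16/3) = -1073/9 kN·m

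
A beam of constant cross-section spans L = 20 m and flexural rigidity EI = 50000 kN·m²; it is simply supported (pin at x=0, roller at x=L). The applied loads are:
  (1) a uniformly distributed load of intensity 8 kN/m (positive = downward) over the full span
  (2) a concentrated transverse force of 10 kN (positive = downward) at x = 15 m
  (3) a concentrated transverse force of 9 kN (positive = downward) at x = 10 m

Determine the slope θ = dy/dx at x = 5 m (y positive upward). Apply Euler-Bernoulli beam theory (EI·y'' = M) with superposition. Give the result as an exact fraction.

Load 1 — uniform load w=8 kN/m over full span:
  θ_1 = -w(L³-6Lx²+4x³)/(24EI) = -8·(20³-6·20·5²+4·5³)/(24·50000) = -11/300 rad
Load 2 — point force P=10 kN at a=15 m (b=L-a=5):
  θ_2 = -Pb(L²-b²-3x²)/(6LEI)  [x≤a] = -10·5·(20²-5²-3·5²)/(6·20·50000) = -1/400 rad
Load 3 — point force P=9 kN at a=10 m (b=L-a=10):
  θ_3 = -Pb(L²-b²-3x²)/(6LEI)  [x≤a] = -9·10·(20²-10²-3·5²)/(6·20·50000) = -27/8000 rad
Superposition: θ = Σ θ_i = -1021/24000 rad ≈ -0.042542 rad

θ(5) = -1021/24000 rad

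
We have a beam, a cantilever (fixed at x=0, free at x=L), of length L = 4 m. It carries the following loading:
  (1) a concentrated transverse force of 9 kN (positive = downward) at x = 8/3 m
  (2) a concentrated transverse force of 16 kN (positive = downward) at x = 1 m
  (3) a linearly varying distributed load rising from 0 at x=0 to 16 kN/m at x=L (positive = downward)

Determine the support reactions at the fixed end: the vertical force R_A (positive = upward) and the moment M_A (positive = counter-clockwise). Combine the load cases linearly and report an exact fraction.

Load 1 — point force P=9 kN at a=8/3 m (b=L-a=4/3):
  R_A = P = 9 kN
  M_A = Pa = 9·(8/3) = 24 kN·m
Load 2 — point force P=16 kN at a=1 m (b=L-a=3):
  R_A = P = 16 kN
  M_A = Pa = 16·1 = 16 kN·m
Load 3 — triangular load w₀=16 kN/m (0→w₀ over full span):
  R_A = w₀L/2 = 16·4/2 = 32 kN
  M_A = w₀L²/3 = 16·4²/3 = 256/3 kN·m
Superposition: R_A = 57 kN, M_A = 376/3 kN·m

R_A = 57 kN, M_A = 376/3 kN·m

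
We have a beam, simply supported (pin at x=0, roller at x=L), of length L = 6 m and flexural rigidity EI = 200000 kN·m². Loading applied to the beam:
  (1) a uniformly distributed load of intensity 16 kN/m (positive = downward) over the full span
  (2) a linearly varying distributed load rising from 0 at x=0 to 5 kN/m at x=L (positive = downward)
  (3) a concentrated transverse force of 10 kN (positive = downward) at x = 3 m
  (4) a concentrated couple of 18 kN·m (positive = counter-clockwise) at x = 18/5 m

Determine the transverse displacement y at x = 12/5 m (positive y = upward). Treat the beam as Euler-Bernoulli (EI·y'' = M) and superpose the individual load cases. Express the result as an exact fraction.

Load 1 — uniform load w=16 kN/m over full span:
  y_1 = -wx(L³-2Lx²+x³)/(24EI) = -16·(12/5)·(6³-2·6·(12/5)²+(12/5)³)/(24·200000) = -2511/1953125 m
Load 2 — triangular load w₀=5 kN/m (0→w₀ over full span):
  y_2 = -w₀x(7L⁴-10L²x²+3x⁴)/(360LEI) = -5·(12/5)·(7·6⁴-10·6²·(12/5)²+3·(12/5)⁴)/(360·6·200000) = -30807/156250000 m
Load 3 — point force P=10 kN at a=3 m (b=L-a=3):
  y_3 = -Pbx(L²-b²-x²)/(6LEI)  [x≤a] = -10·3·(12/5)·(6²-3²-(12/5)²)/(6·6·200000) = -531/2500000 m
Load 4 — applied couple M₀=18 kN·m at a=18/5 m (b=L-a=12/5):
  y_4 = (M₀x³/(6L)+C₁x)/EI  [x≤a] with C₁=M₀(3b²-L²)/(6L)=-234/25 = (18·(12/5)³/(6·6)+(-234/25)·(12/5))/200000 = -243/3125000 m
Superposition: y = Σ y_i = -554049/312500000 m ≈ -0.001773 m

y(12/5) = -554049/312500000 m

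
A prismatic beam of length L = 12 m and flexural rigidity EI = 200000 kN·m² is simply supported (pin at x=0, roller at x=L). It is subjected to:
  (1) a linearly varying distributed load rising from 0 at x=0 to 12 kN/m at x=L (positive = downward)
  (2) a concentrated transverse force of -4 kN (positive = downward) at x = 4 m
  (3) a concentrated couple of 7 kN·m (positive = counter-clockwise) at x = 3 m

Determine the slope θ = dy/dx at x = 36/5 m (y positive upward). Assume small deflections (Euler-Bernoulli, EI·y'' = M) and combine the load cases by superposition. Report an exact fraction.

θ(36/5) = 4012477/9000000000 rad

Load 1 — triangular load w₀=12 kN/m (0→w₀ over full span):
  θ_1 = -w₀(7L⁴-30L²x²+15x⁴)/(360LEI) = -12·(7·12⁴-30·12²·(36/5)²+15·(36/5)⁴)/(360·12·200000) = 1044/1953125 rad
Load 2 — point force P=-4 kN at a=4 m (b=L-a=8):
  θ_2 = -Pa(2L²-6Lx+3x²+a²)/(6LEI)  [x>a] = -(-4)·4·(2·12²-6·12·(36/5)+3·(36/5)²+4²)/(6·12·200000) = -46/703125 rad
Load 3 — applied couple M₀=7 kN·m at a=3 m (b=L-a=9):
  θ_3 = (M₀x²/(2L)-M₀(x-a)+C₁)/EI  [x>a] with C₁=M₀(3b²-L²)/(6L)=77/8 = (7·(36/5)²/(2·12)-7·((36/5)-3)+(77/8))/200000 = -931/40000000 rad
Superposition: θ = Σ θ_i = 4012477/9000000000 rad ≈ 0.000446 rad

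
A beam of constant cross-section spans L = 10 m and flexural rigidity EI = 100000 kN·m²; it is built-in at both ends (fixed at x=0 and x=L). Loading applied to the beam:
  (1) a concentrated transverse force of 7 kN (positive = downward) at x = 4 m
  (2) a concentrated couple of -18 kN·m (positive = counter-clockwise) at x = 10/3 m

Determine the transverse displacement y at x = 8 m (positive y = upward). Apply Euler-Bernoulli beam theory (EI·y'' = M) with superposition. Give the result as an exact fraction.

Load 1 — point force P=7 kN at a=4 m (b=L-a=6):
  y_1 = -Pa²(L-x)²(3bL-(3b+a)(L-x))/(6L³EI)  [x>a] = -7·4²·(10-8)²·(3·6·10-(3·6+4)·(10-8))/(6·10³·100000) = -119/1171875 m
Load 2 — applied couple M₀=-18 kN·m at a=10/3 m (b=L-a=20/3):
  y_2 = (R_Ax³/6 - M_Ax²/2 - M₀(x-a)²/2)/EI  [x>a] with R_A=-12/5, M_A=0 = ((-12/5)·8³/6 - 0·8²/2 - (-18)·(8-(10/3))²/2)/100000 = -11/125000 m
Superposition: y = Σ y_i = -1777/9375000 m ≈ -0.000190 m

y(8) = -1777/9375000 m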